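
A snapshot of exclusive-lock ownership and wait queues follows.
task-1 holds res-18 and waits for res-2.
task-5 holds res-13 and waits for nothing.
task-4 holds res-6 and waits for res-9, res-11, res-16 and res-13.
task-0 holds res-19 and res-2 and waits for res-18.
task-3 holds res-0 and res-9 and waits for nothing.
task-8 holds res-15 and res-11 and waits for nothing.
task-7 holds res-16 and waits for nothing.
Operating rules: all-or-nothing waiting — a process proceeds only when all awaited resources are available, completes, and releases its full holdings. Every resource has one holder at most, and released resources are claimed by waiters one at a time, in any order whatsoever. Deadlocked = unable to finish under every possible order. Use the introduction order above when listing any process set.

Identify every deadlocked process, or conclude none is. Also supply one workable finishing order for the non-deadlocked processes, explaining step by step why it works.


Deadlocked: task-1 and task-0.
Key observation: the waits loop around task-1 -> task-0 -> task-1 with no way out; no other process is dragged down with it.
One completion order for the rest: task-7, task-5, task-8, task-3, task-4.
Step-by-step check:
  task-7: no waits; runs immediately, freeing res-16
  task-5: no waits; runs immediately, freeing res-13
  task-8: no waits; runs immediately, freeing res-15 and res-11
  task-3: no waits; runs immediately, freeing res-0 and res-9
  task-4 waits on res-9, res-11, res-16 and res-13 — all released -> runs and releases res-6


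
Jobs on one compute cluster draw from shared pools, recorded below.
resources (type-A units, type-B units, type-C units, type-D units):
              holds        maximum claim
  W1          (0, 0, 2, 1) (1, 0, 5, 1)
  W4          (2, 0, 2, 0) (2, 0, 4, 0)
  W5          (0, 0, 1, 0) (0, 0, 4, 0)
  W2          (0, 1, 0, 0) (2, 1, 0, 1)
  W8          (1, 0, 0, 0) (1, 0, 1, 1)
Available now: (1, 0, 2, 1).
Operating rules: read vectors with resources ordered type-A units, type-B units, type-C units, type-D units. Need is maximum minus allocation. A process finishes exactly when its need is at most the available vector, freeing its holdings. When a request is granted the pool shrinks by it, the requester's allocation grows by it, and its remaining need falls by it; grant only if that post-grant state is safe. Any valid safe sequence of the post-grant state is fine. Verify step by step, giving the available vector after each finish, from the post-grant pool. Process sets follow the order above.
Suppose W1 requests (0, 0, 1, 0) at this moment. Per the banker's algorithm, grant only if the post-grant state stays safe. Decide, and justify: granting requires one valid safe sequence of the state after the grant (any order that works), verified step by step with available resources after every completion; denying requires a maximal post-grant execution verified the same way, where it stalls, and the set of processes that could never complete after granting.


DENY — the pretend-granted state is unsafe.
Key observation: once W8, W2 finish, the pool peaks at (2, 1, 1, 1) — and every remaining process still needs more type-C units than that.
After a pretend grant, a maximal execution: W8, W2 — then nothing else fits. Check, step by step:
  pool = (1, 0, 1, 1)
  run W8 (needs (0, 0, 1, 1), free (1, 0, 1, 1)); after release of (1, 0, 0, 0) the pool is (2, 0, 1, 1)
  run W2 (needs (2, 0, 0, 1), free (2, 0, 1, 1)); after release of (0, 1, 0, 0) the pool is (2, 1, 1, 1)
  W1 cannot run: need (1, 0, 2, 0) vs free (2, 1, 1, 1) (insufficient type-C units)
  W4 cannot run: need (0, 0, 2, 0) vs free (2, 1, 1, 1) (insufficient type-C units)
  W5 cannot run: need (0, 0, 3, 0) vs free (2, 1, 1, 1) (insufficient type-C units)
Processes that could never finish after the grant: W1, W4 and W5.


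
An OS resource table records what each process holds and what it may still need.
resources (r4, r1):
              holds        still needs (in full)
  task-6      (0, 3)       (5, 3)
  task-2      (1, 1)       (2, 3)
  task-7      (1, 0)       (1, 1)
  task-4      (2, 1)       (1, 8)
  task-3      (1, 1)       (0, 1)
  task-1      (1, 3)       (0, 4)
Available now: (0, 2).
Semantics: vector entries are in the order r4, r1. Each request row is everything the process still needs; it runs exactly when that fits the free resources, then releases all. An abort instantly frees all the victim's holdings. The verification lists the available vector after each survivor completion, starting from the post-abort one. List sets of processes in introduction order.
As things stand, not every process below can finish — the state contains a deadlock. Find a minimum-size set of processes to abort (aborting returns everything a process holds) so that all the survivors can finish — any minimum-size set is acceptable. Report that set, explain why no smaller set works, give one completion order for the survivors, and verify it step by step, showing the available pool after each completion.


The answer: abort task-4.
Key observation: task-6 was stuck for good until task-4 gave back (2, 1); in the order shown it finishes at step 4.
Why nothing smaller works: aborting no one leaves the state deadlocked as given.
Survivors finish in the order: task-2, task-3, task-1, task-6, task-7. Walking it through (pool after the aborts first):
  pool = (2, 3)
  run task-2 (needs (2, 3), free (2, 3)); after release of (1, 1) the pool is (3, 4)
  run task-3 (needs (0, 1), free (3, 4)); after release of (1, 1) the pool is (4, 5)
  run task-1 (needs (0, 4), free (4, 5)); after release of (1, 3) the pool is (5, 8)
  run task-6 (needs (5, 3), free (5, 8)); after release of (0, 3) the pool is (5, 11)
  run task-7 (needs (1, 1), free (5, 11)); after release of (1, 0) the pool is (6, 11)


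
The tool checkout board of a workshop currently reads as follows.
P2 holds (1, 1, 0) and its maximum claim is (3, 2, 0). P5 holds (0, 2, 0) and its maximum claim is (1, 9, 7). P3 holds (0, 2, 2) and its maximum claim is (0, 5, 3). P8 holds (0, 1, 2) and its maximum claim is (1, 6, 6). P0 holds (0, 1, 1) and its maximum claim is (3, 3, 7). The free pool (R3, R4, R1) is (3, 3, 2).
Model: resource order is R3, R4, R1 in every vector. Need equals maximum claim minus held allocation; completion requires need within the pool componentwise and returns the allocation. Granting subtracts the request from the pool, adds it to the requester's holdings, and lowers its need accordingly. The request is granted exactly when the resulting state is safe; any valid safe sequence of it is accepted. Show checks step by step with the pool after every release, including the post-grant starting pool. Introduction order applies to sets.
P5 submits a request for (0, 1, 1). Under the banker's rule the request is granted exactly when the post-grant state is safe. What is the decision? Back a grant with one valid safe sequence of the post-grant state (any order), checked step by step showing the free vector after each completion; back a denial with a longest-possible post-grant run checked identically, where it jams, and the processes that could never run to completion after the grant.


DENY — the pretend-granted state is unsafe.
Key observation: after P2, P3 complete, (4, 5, 3) is the best the pool ever gets, yet each leftover process wants more R1.
After a pretend grant, a maximal execution: P2, P3 — then nothing else fits. Step-by-step check:
  pool = (3, 2, 1)
  P2: need (2, 1, 0) fits (3, 2, 1); releases (1, 1, 0), pool now (4, 3, 1)
  P3: need (0, 3, 1) fits (4, 3, 1); releases (0, 2, 2), pool now (4, 5, 3)
  P5 still needs (1, 6, 6) but only (4, 5, 3) is free — short on R4 and R1
  P8 still needs (1, 5, 4) but only (4, 5, 3) is free — short on R1
  P0 still needs (3, 2, 6) but only (4, 5, 3) is free — short on R1
Processes that could never finish after the grant: P5, P8 and P0.


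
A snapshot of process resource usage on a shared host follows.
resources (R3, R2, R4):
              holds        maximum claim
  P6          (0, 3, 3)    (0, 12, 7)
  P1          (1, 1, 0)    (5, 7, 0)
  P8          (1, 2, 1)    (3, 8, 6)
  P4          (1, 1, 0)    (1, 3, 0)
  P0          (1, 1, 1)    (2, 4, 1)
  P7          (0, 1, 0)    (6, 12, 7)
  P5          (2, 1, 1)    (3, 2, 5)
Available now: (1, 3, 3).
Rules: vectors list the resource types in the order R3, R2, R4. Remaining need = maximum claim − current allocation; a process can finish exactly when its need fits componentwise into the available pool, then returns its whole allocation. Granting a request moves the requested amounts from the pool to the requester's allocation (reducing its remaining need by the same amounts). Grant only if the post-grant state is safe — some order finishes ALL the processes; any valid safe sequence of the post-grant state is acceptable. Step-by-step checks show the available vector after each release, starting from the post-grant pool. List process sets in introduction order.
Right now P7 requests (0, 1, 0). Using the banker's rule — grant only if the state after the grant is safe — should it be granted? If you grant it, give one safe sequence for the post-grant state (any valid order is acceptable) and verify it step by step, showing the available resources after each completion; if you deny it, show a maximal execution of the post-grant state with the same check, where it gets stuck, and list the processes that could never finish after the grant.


DENY — the pretend-granted state is unsafe.
Key observation: once P4, P0, P5 finish, the pool peaks at (5, 5, 5) — and every remaining process still needs more R2 than that.
After a pretend grant, a maximal execution: P4, P0, P5 — then nothing else fits. Check, step by step:
  pool = (1, 2, 3)
  P4 needs (0, 2, 0) <= (1, 2, 3) -> finishes; pool += (1, 1, 0) = (2, 3, 3)
  P0 needs (1, 3, 0) <= (2, 3, 3) -> finishes; pool += (1, 1, 1) = (3, 4, 4)
  P5 needs (1, 1, 4) <= (3, 4, 4) -> finishes; pool += (2, 1, 1) = (5, 5, 5)
  P6 still needs (0, 9, 4) but only (5, 5, 5) is free — short on R2
  P1 still needs (4, 6, 0) but only (5, 5, 5) is free — short on R2
  P8 still needs (2, 6, 5) but only (5, 5, 5) is free — short on R2
  P7 still needs (6, 10, 7) but only (5, 5, 5) is free — short on R3, R2 and R4
Processes that could never finish after the grant: P6, P1, P8 and P7.


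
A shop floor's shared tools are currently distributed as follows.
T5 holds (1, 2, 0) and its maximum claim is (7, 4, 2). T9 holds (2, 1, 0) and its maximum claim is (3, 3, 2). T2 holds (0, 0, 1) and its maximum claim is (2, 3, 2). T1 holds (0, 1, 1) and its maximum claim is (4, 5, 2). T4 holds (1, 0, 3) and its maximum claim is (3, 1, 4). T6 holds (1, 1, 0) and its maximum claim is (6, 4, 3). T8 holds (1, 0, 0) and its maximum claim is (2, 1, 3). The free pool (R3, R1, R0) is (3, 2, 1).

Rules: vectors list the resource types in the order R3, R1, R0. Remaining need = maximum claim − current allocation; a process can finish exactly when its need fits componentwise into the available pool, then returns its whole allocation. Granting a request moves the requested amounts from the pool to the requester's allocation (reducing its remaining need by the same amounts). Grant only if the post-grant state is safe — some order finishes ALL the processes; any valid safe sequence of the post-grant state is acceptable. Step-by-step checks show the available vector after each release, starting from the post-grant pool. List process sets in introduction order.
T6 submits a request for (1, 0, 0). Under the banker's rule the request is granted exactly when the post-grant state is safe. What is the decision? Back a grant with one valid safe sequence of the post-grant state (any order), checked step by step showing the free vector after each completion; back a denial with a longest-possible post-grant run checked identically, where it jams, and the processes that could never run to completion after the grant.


GRANT. The post-grant state is safe; one safe sequence: T4, T9, T6, T1, T8, T5, T2.
Key observation: (2, 2, 1) free after granting still covers T4 first, and each release covers the next.
Step-by-step check of the post-grant state:
  pool = (2, 2, 1)
  T4 needs (2, 1, 1) <= (2, 2, 1) -> finishes; pool += (1, 0, 3) = (3, 2, 4)
  T9 needs (1, 2, 2) <= (3, 2, 4) -> finishes; pool += (2, 1, 0) = (5, 3, 4)
  T6 needs (4, 3, 3) <= (5, 3, 4) -> finishes; pool += (2, 1, 0) = (7, 4, 4)
  T1 needs (4, 4, 1) <= (7, 4, 4) -> finishes; pool += (0, 1, 1) = (7, 5, 5)
  T8 needs (1, 1, 3) <= (7, 5, 5) -> finishes; pool += (1, 0, 0) = (8, 5, 5)
  T5 needs (6, 2, 2) <= (8, 5, 5) -> finishes; pool += (1, 2, 0) = (9, 7, 5)
  T2 needs (2, 3, 1) <= (9, 7, 5) -> finishes; pool += (0, 0, 1) = (9, 7, 6)


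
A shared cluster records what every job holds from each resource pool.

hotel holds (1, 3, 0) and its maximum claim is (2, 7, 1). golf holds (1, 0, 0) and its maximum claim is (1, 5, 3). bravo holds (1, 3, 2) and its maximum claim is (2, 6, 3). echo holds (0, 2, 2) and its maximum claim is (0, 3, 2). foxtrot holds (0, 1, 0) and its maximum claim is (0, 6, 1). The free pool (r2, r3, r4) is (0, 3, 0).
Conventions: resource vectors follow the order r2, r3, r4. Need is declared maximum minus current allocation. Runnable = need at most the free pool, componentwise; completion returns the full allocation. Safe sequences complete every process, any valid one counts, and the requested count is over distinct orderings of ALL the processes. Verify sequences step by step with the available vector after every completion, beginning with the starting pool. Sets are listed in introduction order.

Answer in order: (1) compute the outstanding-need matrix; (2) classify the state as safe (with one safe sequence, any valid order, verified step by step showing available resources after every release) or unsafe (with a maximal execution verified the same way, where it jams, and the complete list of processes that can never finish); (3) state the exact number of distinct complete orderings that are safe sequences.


(1) Remaining need (order r2, r3, r4):
  hotel: (1, 4, 1)
  golf: (0, 5, 3)
  bravo: (1, 3, 1)
  echo: (0, 1, 0)
  foxtrot: (0, 5, 1)
(2) UNSAFE — no complete ordering exists.
Key observation: after echo, foxtrot the pool peaks at (0, 6, 2), and each blocked process is short somewhere: hotel on r2; golf on r4; bravo on r2.
Going as far as possible: echo, foxtrot; after that, nothing fits. Verifying each step:
  pool = (0, 3, 0)
  run echo (needs (0, 1, 0), free (0, 3, 0)); after release of (0, 2, 2) the pool is (0, 5, 2)
  run foxtrot (needs (0, 5, 1), free (0, 5, 2)); after release of (0, 1, 0) the pool is (0, 6, 2)
  hotel cannot run: need (1, 4, 1) vs free (0, 6, 2) (insufficient r2)
  golf cannot run: need (0, 5, 3) vs free (0, 6, 2) (insufficient r4)
  bravo cannot run: need (1, 3, 1) vs free (0, 6, 2) (insufficient r2)
Processes that can never finish: hotel, golf and bravo.
(3) Exactly 0 of the possible complete orderings are safe sequences.


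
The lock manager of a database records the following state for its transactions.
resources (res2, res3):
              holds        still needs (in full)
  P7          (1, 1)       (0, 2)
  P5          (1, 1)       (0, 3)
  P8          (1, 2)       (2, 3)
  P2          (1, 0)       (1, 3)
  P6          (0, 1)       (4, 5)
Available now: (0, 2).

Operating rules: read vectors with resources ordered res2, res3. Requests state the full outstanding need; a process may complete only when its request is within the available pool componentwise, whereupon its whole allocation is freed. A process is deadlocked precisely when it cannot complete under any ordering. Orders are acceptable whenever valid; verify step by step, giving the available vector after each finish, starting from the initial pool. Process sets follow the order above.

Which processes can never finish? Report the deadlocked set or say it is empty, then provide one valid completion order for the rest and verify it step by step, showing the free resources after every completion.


The deadlocked set is empty.
Key observation: no deadlock: P7 fits now, and the freed resources carry the rest through.
A valid finishing order for the others: P7, P2, P8, P5, P6. Verifying each step:
  pool = (0, 2)
  run P7 (needs (0, 2), free (0, 2)); after release of (1, 1) the pool is (1, 3)
  run P2 (needs (1, 3), free (1, 3)); after release of (1, 0) the pool is (2, 3)
  run P8 (needs (2, 3), free (2, 3)); after release of (1, 2) the pool is (3, 5)
  run P5 (needs (0, 3), free (3, 5)); after release of (1, 1) the pool is (4, 6)
  run P6 (needs (4, 5), free (4, 6)); after release of (0, 1) the pool is (4, 7)


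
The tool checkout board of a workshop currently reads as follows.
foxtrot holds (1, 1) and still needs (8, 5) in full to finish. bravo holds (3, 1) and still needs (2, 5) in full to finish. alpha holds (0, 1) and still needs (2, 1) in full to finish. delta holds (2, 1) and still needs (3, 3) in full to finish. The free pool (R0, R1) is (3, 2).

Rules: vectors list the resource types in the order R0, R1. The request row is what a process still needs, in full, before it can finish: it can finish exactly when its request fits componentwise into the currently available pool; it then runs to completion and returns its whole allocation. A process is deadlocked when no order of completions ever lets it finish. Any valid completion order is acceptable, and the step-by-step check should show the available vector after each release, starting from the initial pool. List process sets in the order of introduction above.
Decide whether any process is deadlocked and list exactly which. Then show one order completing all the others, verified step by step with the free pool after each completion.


The deadlocked set is foxtrot and bravo.
Key observation: no order helps: past alpha, delta, the free pool tops out at (5, 4), below what each blocked process needs in R1.
A valid finishing order for the others: alpha, delta. Verifying each step:
  pool = (3, 2)
  alpha: need (2, 1) fits (3, 2); releases (0, 1), pool now (3, 3)
  delta: need (3, 3) fits (3, 3); releases (2, 1), pool now (5, 4)
The stuck group stays short no matter what:
  blocked: foxtrot wants (8, 5), pool (5, 4) — not enough R0 and R1
  blocked: bravo wants (2, 5), pool (5, 4) — not enough R1


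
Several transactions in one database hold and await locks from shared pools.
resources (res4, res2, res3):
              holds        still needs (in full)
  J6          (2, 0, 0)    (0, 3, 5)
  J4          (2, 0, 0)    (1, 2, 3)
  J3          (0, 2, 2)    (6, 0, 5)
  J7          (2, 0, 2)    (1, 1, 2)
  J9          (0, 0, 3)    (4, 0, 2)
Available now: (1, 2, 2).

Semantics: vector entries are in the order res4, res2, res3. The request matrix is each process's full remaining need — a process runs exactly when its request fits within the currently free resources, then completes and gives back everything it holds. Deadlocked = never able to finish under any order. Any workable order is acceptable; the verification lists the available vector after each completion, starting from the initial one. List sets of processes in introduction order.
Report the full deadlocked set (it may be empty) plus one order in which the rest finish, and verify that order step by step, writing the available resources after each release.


Deadlocked: J6 and J3.
Key observation: after J7, J4, J9 the pool peaks at (5, 2, 7), and each blocked process is short somewhere: J6 on res2; J3 on res4.
A valid finishing order for the others: J7, J4, J9. Verifying each step:
  pool = (1, 2, 2)
  J7 needs (1, 1, 2) <= (1, 2, 2) -> finishes; pool += (2, 0, 2) = (3, 2, 4)
  J4 needs (1, 2, 3) <= (3, 2, 4) -> finishes; pool += (2, 0, 0) = (5, 2, 4)
  J9 needs (4, 0, 2) <= (5, 2, 4) -> finishes; pool += (0, 0, 3) = (5, 2, 7)
The stuck group stays short no matter what:
  J6 still needs (0, 3, 5) but only (5, 2, 7) is free — short on res2
  J3 still needs (6, 0, 5) but only (5, 2, 7) is free — short on res4


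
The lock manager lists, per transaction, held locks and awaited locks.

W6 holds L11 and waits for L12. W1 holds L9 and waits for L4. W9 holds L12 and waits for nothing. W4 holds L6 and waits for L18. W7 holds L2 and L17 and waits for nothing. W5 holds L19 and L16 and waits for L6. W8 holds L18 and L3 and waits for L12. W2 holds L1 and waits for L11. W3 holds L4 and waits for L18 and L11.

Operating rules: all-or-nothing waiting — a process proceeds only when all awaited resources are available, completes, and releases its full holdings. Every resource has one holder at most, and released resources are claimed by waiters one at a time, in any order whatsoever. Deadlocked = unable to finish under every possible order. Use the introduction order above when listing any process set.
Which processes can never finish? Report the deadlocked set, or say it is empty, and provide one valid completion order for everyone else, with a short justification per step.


Nothing here is deadlocked.
Key observation: all waits point, directly or indirectly, at processes that can finish, so nothing is permanently blocked.
One completion order for the rest: W9, W7, W6, W8, W3, W4, W2, W5, W1.
Check, step by step:
  run W9 (it waits on nothing); releases L12
  run W7 (it waits on nothing); releases L2 and L17
  run W6 (all its waits — L12 — are resolved); releases L11
  run W8 (all its waits — L12 — are resolved); releases L18 and L3
  run W3 (all its waits — L18 and L11 — are resolved); releases L4
  run W4 (all its waits — L18 — are resolved); releases L6
  run W2 (all its waits — L11 — are resolved); releases L1
  run W5 (all its waits — L6 — are resolved); releases L19 and L16
  run W1 (all its waits — L4 — are resolved); releases L9


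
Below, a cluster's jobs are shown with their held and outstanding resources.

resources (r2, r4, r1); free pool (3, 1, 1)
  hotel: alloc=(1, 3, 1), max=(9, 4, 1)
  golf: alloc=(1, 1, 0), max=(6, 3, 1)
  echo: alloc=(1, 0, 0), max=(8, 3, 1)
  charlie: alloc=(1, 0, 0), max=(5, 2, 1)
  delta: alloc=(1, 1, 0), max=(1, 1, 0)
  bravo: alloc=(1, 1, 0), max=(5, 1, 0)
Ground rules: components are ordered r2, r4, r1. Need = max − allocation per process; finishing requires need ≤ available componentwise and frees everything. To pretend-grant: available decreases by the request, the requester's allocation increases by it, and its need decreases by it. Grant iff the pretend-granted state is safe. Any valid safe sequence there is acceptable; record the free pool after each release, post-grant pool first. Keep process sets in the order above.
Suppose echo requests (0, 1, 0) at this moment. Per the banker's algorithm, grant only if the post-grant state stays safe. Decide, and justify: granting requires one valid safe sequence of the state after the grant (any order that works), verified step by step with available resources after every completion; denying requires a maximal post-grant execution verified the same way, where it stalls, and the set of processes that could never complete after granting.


GRANT. The post-grant state is safe; one safe sequence: delta, bravo, charlie, golf, echo, hotel.
Key observation: the transfer keeps a workable pool ((3, 0, 1)); delta starts the safe sequence.
Step-by-step check of the post-grant state:
  pool = (3, 0, 1)
  delta: need (0, 0, 0) fits (3, 0, 1); releases (1, 1, 0), pool now (4, 1, 1)
  bravo: need (4, 0, 0) fits (4, 1, 1); releases (1, 1, 0), pool now (5, 2, 1)
  charlie: need (4, 2, 1) fits (5, 2, 1); releases (1, 0, 0), pool now (6, 2, 1)
  golf: need (5, 2, 1) fits (6, 2, 1); releases (1, 1, 0), pool now (7, 3, 1)
  echo: need (7, 2, 1) fits (7, 3, 1); releases (1, 1, 0), pool now (8, 4, 1)
  hotel: need (8, 1, 0) fits (8, 4, 1); releases (1, 3, 1), pool now (9, 7, 2)


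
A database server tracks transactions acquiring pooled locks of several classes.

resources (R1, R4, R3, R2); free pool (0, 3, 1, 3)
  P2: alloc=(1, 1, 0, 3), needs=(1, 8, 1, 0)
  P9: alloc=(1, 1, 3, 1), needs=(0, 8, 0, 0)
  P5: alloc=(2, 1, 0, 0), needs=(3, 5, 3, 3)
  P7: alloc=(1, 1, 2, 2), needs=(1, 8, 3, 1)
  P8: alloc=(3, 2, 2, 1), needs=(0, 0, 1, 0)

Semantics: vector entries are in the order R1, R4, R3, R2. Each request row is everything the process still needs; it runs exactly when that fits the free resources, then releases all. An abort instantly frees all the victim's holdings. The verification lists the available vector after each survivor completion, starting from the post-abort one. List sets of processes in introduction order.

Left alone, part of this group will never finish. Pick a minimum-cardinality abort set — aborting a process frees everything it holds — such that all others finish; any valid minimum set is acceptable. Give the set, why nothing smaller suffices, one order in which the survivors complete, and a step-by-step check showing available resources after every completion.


The answer: abort P2 and P7.
Key observation: the returned (2, 2, 2, 5) from P2 and P7 is what brings P9 — unrunnable before, under any order — into play at step 3.
Why nothing smaller works — every single abort fails: P2 alone leaves P9 blocked (short on R4); P9 alone leaves P2 blocked (short on R4); P5 alone leaves P2 blocked (short on R4); P7 alone leaves P2 blocked (short on R4); P8 alone leaves P2 blocked (short on R4).
One survivor order: P8, P5, P9. Walking it through (post-abort pool first):
  pool = (2, 5, 3, 8)
  P8: need (0, 0, 1, 0) fits (2, 5, 3, 8); releases (3, 2, 2, 1), pool now (5, 7, 5, 9)
  P5: need (3, 5, 3, 3) fits (5, 7, 5, 9); releases (2, 1, 0, 0), pool now (7, 8, 5, 9)
  P9: need (0, 8, 0, 0) fits (7, 8, 5, 9); releases (1, 1, 3, 1), pool now (8, 9, 8, 10)


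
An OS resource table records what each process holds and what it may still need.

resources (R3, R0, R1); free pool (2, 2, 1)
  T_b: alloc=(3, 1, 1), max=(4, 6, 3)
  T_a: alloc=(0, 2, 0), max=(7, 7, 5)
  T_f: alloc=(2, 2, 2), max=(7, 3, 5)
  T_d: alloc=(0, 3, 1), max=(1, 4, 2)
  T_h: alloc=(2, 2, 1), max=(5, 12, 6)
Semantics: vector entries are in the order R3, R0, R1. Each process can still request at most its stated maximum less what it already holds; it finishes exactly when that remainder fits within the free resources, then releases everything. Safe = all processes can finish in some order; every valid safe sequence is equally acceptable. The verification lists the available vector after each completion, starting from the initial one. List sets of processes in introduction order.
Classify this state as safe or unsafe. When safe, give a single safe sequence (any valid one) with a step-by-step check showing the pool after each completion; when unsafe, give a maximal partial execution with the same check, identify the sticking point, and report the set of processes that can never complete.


The state is SAFE; one workable sequence: T_d, T_b, T_f, T_a, T_h.
Key observation: T_d marks the first exact bind of the order: its need (1, 1, 1) fits the free (2, 2, 1) with zero slack on a requested resource.
Walking it through:
  pool = (2, 2, 1)
  T_d needs (1, 1, 1) <= (2, 2, 1) -> finishes; pool += (0, 3, 1) = (2, 5, 2)
  T_b needs (1, 5, 2) <= (2, 5, 2) -> finishes; pool += (3, 1, 1) = (5, 6, 3)
  T_f needs (5, 1, 3) <= (5, 6, 3) -> finishes; pool += (2, 2, 2) = (7, 8, 5)
  T_a needs (7, 5, 5) <= (7, 8, 5) -> finishes; pool += (0, 2, 0) = (7, 10, 5)
  T_h needs (3, 10, 5) <= (7, 10, 5) -> finishes; pool += (2, 2, 1) = (9, 12, 6)


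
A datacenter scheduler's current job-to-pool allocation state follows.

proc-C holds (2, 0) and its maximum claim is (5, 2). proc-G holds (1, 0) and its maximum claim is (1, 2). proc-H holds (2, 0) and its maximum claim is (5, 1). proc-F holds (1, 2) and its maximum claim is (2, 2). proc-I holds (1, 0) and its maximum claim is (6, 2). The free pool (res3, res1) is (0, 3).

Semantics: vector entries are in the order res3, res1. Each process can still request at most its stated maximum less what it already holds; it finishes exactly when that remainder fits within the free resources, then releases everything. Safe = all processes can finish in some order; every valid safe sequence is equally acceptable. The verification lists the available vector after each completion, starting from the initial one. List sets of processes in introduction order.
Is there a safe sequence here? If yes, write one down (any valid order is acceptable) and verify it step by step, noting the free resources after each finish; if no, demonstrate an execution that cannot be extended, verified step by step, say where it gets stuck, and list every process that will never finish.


The state is UNSAFE.
Key observation: once proc-G, proc-F finish, the pool peaks at (2, 5) — and every remaining process still needs more res3 than that.
The run proc-G, proc-F cannot be extended any further. Step-by-step check:
  pool = (0, 3)
  proc-G needs (0, 2) <= (0, 3) -> finishes; pool += (1, 0) = (1, 3)
  proc-F needs (1, 0) <= (1, 3) -> finishes; pool += (1, 2) = (2, 5)
  proc-C still needs (3, 2) but only (2, 5) is free — short on res3
  proc-H still needs (3, 1) but only (2, 5) is free — short on res3
  proc-I still needs (5, 2) but only (2, 5) is free — short on res3
Never able to finish: proc-C, proc-H and proc-I.


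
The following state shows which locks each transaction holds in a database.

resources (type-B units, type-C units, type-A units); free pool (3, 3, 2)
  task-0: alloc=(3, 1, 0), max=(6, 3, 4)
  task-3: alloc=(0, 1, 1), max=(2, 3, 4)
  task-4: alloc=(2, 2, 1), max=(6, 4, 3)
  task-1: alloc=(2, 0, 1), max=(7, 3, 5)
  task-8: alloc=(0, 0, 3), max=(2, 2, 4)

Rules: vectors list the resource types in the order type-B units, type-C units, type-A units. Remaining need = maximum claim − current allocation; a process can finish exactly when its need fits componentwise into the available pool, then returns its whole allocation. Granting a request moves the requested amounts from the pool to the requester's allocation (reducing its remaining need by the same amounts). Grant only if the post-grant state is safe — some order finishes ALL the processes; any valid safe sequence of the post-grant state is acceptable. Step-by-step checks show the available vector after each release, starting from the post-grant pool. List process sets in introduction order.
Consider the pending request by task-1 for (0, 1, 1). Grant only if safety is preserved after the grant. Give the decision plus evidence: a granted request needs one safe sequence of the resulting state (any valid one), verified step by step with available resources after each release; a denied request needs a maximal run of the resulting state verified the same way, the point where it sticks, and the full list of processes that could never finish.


GRANT — the state after the grant stays safe, e.g. via task-8, task-3, task-0, task-1, task-4.
Key observation: even at the reduced pool (3, 2, 1), task-8 fits immediately, so safety survives the grant.
Verifying the post-grant state step by step:
  pool = (3, 2, 1)
  task-8: need (2, 2, 1) fits (3, 2, 1); releases (0, 0, 3), pool now (3, 2, 4)
  task-3: need (2, 2, 3) fits (3, 2, 4); releases (0, 1, 1), pool now (3, 3, 5)
  task-0: need (3, 2, 4) fits (3, 3, 5); releases (3, 1, 0), pool now (6, 4, 5)
  task-1: need (5, 2, 3) fits (6, 4, 5); releases (2, 1, 2), pool now (8, 5, 7)
  task-4: need (4, 2, 2) fits (8, 5, 7); releases (2, 2, 1), pool now (10, 7, 8)


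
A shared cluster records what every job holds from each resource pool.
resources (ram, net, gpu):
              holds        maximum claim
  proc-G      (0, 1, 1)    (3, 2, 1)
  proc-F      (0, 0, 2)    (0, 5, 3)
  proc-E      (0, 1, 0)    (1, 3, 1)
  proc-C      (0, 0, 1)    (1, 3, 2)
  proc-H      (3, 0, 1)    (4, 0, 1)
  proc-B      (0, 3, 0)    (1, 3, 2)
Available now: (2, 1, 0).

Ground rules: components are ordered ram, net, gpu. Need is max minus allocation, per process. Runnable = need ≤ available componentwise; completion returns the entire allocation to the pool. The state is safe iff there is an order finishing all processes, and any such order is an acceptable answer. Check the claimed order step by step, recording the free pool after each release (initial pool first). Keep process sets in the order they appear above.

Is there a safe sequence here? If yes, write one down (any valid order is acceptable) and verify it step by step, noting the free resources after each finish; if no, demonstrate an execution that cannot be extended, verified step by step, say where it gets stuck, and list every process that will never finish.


SAFE — a valid safe sequence is proc-H, proc-G, proc-B, proc-F, proc-C, proc-E.
Key observation: reading the order forward, proc-G is the first process whose need (3, 1, 0) meets the free pool (5, 1, 1) exactly on a resource it requests.
Verifying each step:
  pool = (2, 1, 0)
  run proc-H (needs (1, 0, 0), free (2, 1, 0)); after release of (3, 0, 1) the pool is (5, 1, 1)
  run proc-G (needs (3, 1, 0), free (5, 1, 1)); after release of (0, 1, 1) the pool is (5, 2, 2)
  run proc-B (needs (1, 0, 2), free (5, 2, 2)); after release of (0, 3, 0) the pool is (5, 5, 2)
  run proc-F (needs (0, 5, 1), free (5, 5, 2)); after release of (0, 0, 2) the pool is (5, 5, 4)
  run proc-C (needs (1, 3, 1), free (5, 5, 4)); after release of (0, 0, 1) the pool is (5, 5, 5)
  run proc-E (needs (1, 2, 1), free (5, 5, 5)); after release of (0, 1, 0) the pool is (5, 6, 5)


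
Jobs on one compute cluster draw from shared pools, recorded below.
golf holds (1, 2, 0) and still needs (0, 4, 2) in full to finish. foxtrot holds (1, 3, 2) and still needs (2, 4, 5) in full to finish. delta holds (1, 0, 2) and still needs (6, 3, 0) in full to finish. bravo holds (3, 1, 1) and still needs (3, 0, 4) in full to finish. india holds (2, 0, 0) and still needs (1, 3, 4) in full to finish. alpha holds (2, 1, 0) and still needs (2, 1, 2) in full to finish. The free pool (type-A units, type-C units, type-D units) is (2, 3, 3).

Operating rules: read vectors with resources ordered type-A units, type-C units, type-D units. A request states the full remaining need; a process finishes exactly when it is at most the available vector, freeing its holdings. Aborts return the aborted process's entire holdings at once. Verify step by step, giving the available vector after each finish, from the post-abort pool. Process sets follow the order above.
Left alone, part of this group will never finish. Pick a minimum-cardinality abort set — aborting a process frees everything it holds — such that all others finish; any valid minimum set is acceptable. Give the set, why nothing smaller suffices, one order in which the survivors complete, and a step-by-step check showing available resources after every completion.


Minimum abort set: foxtrot.
Key observation: the returned (1, 3, 2) from foxtrot is what brings bravo — unrunnable before, under any order — into play at step 1.
No smaller set exists: with zero aborts the deadlock remains.
Survivors finish in the order: bravo, alpha, golf, india, delta. Walking it through (pool after the aborts first):
  pool = (3, 6, 5)
  run bravo (needs (3, 0, 4), free (3, 6, 5)); after release of (3, 1, 1) the pool is (6, 7, 6)
  run alpha (needs (2, 1, 2), free (6, 7, 6)); after release of (2, 1, 0) the pool is (8, 8, 6)
  run golf (needs (0, 4, 2), free (8, 8, 6)); after release of (1, 2, 0) the pool is (9, 10, 6)
  run india (needs (1, 3, 4), free (9, 10, 6)); after release of (2, 0, 0) the pool is (11, 10, 6)
  run delta (needs (6, 3, 0), free (11, 10, 6)); after release of (1, 0, 2) the pool is (12, 10, 8)


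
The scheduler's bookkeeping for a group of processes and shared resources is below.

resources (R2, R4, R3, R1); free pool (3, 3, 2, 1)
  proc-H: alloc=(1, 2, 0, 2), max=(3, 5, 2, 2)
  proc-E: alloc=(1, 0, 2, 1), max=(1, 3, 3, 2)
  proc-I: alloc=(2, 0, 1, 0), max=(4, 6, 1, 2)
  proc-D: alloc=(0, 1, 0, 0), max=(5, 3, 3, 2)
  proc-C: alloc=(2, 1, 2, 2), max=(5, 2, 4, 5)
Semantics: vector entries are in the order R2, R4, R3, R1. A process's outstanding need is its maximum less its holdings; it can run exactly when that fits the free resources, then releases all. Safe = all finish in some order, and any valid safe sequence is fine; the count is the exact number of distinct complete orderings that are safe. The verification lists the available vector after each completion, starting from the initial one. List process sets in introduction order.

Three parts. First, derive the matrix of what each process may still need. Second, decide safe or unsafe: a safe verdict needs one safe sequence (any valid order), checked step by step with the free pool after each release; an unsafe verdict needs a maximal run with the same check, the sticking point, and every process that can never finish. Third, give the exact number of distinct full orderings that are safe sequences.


(1) Outstanding need per process (order R2, R4, R3, R1):
  proc-H: (2, 3, 2, 0)
  proc-E: (0, 3, 1, 1)
  proc-I: (2, 6, 0, 2)
  proc-D: (5, 2, 3, 2)
  proc-C: (3, 1, 2, 3)
(2) SAFE. One safe sequence: proc-H, proc-E, proc-C, proc-D, proc-I.
Key observation: reading the order forward, proc-H is the first process whose need (2, 3, 2, 0) meets the free pool (3, 3, 2, 1) exactly on a resource it requests.
Walking it through:
  pool = (3, 3, 2, 1)
  proc-H: need (2, 3, 2, 0) fits (3, 3, 2, 1); releases (1, 2, 0, 2), pool now (4, 5, 2, 3)
  proc-E: need (0, 3, 1, 1) fits (4, 5, 2, 3); releases (1, 0, 2, 1), pool now (5, 5, 4, 4)
  proc-C: need (3, 1, 2, 3) fits (5, 5, 4, 4); releases (2, 1, 2, 2), pool now (7, 6, 6, 6)
  proc-D: need (5, 2, 3, 2) fits (7, 6, 6, 6); releases (0, 1, 0, 0), pool now (7, 7, 6, 6)
  proc-I: need (2, 6, 0, 2) fits (7, 7, 6, 6); releases (2, 0, 1, 0), pool now (9, 7, 7, 6)
(3) Exactly 14 of the possible complete orderings are safe sequences.


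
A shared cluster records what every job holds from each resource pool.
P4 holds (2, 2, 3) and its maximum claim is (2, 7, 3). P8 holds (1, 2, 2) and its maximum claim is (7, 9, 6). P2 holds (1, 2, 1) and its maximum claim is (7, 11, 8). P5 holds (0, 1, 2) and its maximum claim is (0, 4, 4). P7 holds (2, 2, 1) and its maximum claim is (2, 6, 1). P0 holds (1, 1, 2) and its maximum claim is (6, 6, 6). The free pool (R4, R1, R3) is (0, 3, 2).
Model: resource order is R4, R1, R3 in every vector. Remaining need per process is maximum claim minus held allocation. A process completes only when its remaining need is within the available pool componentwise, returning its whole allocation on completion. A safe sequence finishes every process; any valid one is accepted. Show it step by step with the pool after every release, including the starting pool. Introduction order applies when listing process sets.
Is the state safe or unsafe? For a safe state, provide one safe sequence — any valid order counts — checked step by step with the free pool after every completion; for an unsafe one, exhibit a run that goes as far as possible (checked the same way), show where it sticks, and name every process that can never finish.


The state is UNSAFE.
Key observation: R4 is the bottleneck — with P5, P7, P4 done the pool holds (4, 8, 8), short of every remaining need.
The run P5, P7, P4 cannot be extended any further. Walking it through:
  pool = (0, 3, 2)
  P5: need (0, 3, 2) fits (0, 3, 2); releases (0, 1, 2), pool now (0, 4, 4)
  P7: need (0, 4, 0) fits (0, 4, 4); releases (2, 2, 1), pool now (2, 6, 5)
  P4: need (0, 5, 0) fits (2, 6, 5); releases (2, 2, 3), pool now (4, 8, 8)
  P8 cannot run: need (6, 7, 4) vs free (4, 8, 8) (insufficient R4)
  P2 cannot run: need (6, 9, 7) vs free (4, 8, 8) (insufficient R4 and R1)
  P0 cannot run: need (5, 5, 4) vs free (4, 8, 8) (insufficient R4)
Never able to finish: P8, P2 and P0.


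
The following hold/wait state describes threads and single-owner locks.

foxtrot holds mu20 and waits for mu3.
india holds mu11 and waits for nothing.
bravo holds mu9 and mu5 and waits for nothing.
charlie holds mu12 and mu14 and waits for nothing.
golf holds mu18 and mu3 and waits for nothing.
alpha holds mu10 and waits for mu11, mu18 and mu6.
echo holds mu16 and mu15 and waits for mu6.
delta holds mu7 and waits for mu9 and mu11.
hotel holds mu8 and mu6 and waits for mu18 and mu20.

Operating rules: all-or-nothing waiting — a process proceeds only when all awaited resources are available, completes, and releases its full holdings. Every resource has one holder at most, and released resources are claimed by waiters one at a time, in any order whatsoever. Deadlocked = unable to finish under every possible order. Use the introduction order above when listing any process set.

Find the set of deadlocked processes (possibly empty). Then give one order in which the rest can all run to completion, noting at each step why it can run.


No process is deadlocked.
Key observation: the waits form no ring: some process can always run, and its releases unblock the others one by one.
One completion order for the rest: india, bravo, delta, golf, charlie, foxtrot, hotel, echo, alpha.
Check, step by step:
  india: no waits; runs immediately, freeing mu11
  bravo: no waits; runs immediately, freeing mu9 and mu5
  delta: everything it awaited (mu9 and mu11) is free; runs, freeing mu7
  golf: no waits; runs immediately, freeing mu18 and mu3
  charlie: no waits; runs immediately, freeing mu12 and mu14
  foxtrot: everything it awaited (mu3) is free; runs, freeing mu20
  hotel: everything it awaited (mu18 and mu20) is free; runs, freeing mu8 and mu6
  echo: everything it awaited (mu6) is free; runs, freeing mu16 and mu15
  alpha: everything it awaited (mu11, mu18 and mu6) is free; runs, freeing mu10
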